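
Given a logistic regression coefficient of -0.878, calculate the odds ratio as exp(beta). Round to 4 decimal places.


Odds ratio = exp(beta) = exp(-0.878).
= 0.4156.

0.4156


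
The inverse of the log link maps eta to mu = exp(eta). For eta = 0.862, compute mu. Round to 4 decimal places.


The inverse log link gives:
mu = exp(0.862) = 2.3679.

2.3679


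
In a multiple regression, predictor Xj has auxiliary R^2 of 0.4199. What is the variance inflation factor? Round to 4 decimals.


VIF = 1 / (1 - 0.4199).
= 1 / 0.5801 = 1.7238.

1.7238


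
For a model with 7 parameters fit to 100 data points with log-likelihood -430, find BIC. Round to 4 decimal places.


Compute k*ln(n) = 7*ln(100) = 7*4.605170 = 32.236190.
Then -2*loglik = 860.
BIC = 32.236190 + 860 = 892.236190, which rounds to 892.2362.

892.2362


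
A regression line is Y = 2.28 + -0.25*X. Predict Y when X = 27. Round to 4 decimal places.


Predicted value:
Y = 2.28 + (-0.25)(27) = 2.28 + -6.7500 = -4.4700.

-4.4700


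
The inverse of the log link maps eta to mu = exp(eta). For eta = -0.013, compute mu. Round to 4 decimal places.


The inverse log link gives:
mu = exp(-0.013) = 0.9871.

0.9871


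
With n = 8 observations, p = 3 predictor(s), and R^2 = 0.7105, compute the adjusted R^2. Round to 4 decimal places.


Adjusted R^2 = 1 - (1 - R^2) * (n-1)/(n-p-1).
(1 - R^2) = 0.2895.
(n-1)/(n-p-1) = 7/4.
(1 - R^2) * (n-1) = 0.2895 * 7 = 2.0265.
Divide by (n-p-1): 2.0265 / 4 = 0.5066.
Adj R^2 = 1 - 0.5066 = 0.4934.

0.4934


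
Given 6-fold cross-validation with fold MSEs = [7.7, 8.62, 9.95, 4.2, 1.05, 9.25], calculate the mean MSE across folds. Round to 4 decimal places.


Total MSE across folds = 40.7700.
CV-MSE = 40.7700/6 = 6.7950.

6.7950


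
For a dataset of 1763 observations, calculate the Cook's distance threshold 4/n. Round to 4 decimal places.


Cook's distance cutoff = 4/n = 4/1763.
= 0.0023.

0.0023


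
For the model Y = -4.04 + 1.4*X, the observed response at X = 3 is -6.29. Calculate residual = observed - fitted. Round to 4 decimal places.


Compute yhat = -4.04 + (1.4)(3) = 0.1600.
Residual = actual - predicted = -6.29 - 0.1600 = -6.4500.

-6.4500


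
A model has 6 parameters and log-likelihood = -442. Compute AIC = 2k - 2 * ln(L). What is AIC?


Compute:
2k = 2*6 = 12.
-2*loglik = -2*(-442) = 884.
AIC = 12 + 884 = 896.

896


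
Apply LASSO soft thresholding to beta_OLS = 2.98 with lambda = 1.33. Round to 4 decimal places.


Check: |2.98| = 2.98 vs lambda = 1.33.
Since |beta| > lambda, coefficient = sign(beta)*(|beta| - lambda) = 1.6500.
Soft-thresholded coefficient = 1.6500.

1.6500


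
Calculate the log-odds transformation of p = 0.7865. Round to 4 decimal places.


1 - p = 0.2135.
p/(1-p) = 3.6838.
logit = ln(3.6838) = 1.3040.

1.3040


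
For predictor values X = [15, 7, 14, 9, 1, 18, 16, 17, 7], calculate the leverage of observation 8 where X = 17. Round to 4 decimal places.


Compute xbar = 11.5556 with n = 9 observations.
SXX = 268.2222.
Leverage = 1/9 + (17 - 11.5556)^2/268.2222 = 0.2216.

0.2216


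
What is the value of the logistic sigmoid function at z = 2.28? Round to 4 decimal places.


Compute exp(-2.2800) = 0.1023.
Sigmoid = 1 / (1 + 0.1023) = 1 / 1.1023 = 0.9072.

0.9072


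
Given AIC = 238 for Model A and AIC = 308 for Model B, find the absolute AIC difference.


Absolute difference = |238 - 308| = 70.
The model with lower AIC (A) is preferred.

70


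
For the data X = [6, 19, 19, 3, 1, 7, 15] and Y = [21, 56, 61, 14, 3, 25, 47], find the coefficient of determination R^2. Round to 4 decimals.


The fitted line is Y = 3.0718 + 2.9357*X.
SSres = 28.2991, SStot = 2975.7143.
R^2 = 1 - SSres/SStot = 0.9905.

0.9905


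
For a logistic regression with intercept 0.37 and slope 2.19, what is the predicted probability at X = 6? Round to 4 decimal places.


Compute z = 0.37 + (2.19)(6) = 13.5100.
exp(-z) = 0.0000.
P = 1/(1 + 0.0000) = 1.0000.

1.0000


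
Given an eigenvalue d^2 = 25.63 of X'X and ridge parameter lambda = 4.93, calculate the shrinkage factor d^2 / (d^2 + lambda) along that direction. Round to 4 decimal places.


Compute the denominator: 25.63 + 4.93 = 30.5600.
Shrinkage factor = 25.63 / 30.5600 = 0.8387.

0.8387


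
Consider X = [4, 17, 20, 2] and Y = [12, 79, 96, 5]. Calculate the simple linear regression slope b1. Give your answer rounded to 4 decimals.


The sample means are xbar = 10.7500 and ybar = 48.0000.
Compute S_xx = 246.7500 and S_xy = 1257.0000.
Slope b1 = S_xy / S_xx = 1257.0000 / 246.7500 = 5.0942.

5.0942


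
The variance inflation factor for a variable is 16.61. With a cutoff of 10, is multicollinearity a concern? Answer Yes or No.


The threshold is 10.
VIF = 16.61 is >= 10.
Multicollinearity indication: Yes.

Yes


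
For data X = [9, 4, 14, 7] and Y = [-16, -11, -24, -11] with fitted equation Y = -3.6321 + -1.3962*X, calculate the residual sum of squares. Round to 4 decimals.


Compute predicted values, then residuals = yi - yhat_i.
Residuals: [0.1979, -1.7831, -0.8211, 2.4055].
SSres = sum(residual^2) = 9.6792.

9.6792


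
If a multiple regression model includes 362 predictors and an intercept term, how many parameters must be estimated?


Each predictor gets one coefficient, plus one intercept.
Total parameters = 362 + 1 = 363.

363


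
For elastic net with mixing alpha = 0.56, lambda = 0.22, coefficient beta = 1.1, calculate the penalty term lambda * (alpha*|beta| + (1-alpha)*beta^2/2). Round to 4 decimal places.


Compute:
L1 = 0.56 * 1.1 = 0.6160.
L2 = 0.44 * 1.1^2 / 2 = 0.2662.
Penalty = 0.22 * (0.6160 + 0.2662) = 0.1941.

0.1941


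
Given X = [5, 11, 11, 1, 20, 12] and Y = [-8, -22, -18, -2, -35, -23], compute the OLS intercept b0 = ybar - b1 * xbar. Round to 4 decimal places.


The slope is b1 = -1.7830.
Sample means are xbar = 10.0000 and ybar = -18.0000.
Intercept: b0 = -18.0000 - (-1.7830)(10.0000) = -0.1698.

-0.1698


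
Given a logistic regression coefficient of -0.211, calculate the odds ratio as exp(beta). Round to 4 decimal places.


The odds ratio is computed as:
OR = e^(-0.211) = 0.8098.

0.8098


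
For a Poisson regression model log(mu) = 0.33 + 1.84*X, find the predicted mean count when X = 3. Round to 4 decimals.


Linear predictor: eta = 0.33 + (1.84)(3) = 5.8500.
Expected count: mu = exp(5.8500) = 347.2344.

347.2344


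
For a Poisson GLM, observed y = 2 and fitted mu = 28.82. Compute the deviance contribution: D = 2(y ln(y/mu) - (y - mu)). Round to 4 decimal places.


y/mu = 2/28.82 = 0.069396 (approx.), and ln(2/28.82) = -2.667922.
y * ln(y/mu) = 2 * -2.667922 = -5.335844.
y - mu = -26.82.
D = 2 * (-5.335844 - -26.82) = 42.968312, which rounds to 42.9683.

42.9683


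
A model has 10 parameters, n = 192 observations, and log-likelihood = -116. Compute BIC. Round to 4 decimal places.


k * ln(n) = 10 * ln(192) = 10 * 5.257495 = 52.574950.
-2 * loglik = -2 * (-116) = 232.
BIC = 52.574950 + 232 = 284.574950, which rounds to 284.5750.

284.5750


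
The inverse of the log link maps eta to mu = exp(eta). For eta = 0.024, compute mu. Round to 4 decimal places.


Apply the inverse link:
mu = e^0.024 = 1.0243.

1.0243


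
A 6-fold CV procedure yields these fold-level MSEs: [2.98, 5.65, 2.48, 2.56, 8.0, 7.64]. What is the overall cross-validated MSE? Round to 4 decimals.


Total MSE across folds = 29.3100.
CV-MSE = 29.3100/6 = 4.8850.

4.8850


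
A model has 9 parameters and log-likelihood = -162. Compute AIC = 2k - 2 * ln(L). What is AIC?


AIC = 2*9 - 2*(-162).
= 18 + 324 = 342.

342


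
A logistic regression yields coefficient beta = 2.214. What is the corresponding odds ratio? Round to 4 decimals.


The odds ratio is computed as:
OR = e^(2.214) = 9.1523.

9.1523


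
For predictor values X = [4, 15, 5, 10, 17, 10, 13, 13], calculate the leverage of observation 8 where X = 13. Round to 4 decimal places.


Mean of X: xbar = 10.8750.
SXX = 146.8750.
For X = 13: h = 1/8 + (13 - 10.8750)^2/146.8750 = 0.1557.

0.1557


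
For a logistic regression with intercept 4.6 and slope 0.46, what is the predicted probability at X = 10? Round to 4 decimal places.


Linear predictor: z = 4.6 + 0.46 * 10 = 9.2000.
P = 1/(1 + exp(-9.2000)) = 1/(1 + 0.0001) = 0.9999.

0.9999


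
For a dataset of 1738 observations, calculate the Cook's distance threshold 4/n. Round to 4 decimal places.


Cook's distance cutoff = 4/n = 4/1738.
= 0.0023.

0.0023


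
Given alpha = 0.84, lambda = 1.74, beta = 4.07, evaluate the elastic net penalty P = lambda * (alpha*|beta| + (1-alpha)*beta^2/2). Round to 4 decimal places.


L1 component = 0.84 * |4.07| = 3.4188.
L2 component = 0.16 * 4.07^2 / 2 = 1.3252.
Penalty = 1.74 * (3.4188 + 1.3252) = 1.74 * 4.7440 = 8.2545.

8.2545


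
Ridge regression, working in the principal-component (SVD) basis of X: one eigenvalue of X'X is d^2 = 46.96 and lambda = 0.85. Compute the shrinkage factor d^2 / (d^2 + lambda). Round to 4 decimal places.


d^2 + lambda = 46.96 + 0.85 = 47.8100.
Shrinkage factor = 46.96/47.8100 = 0.9822.

0.9822


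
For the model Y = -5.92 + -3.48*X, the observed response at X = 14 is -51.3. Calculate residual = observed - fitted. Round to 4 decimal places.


Compute yhat = -5.92 + (-3.48)(14) = -54.6400.
Residual = actual - predicted = -51.3 - -54.6400 = 3.3400.

3.3400


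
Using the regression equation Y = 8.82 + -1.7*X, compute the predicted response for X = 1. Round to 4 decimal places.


Predicted value:
Y = 8.82 + (-1.7)(1) = 8.82 + -1.7000 = 7.1200.

7.1200


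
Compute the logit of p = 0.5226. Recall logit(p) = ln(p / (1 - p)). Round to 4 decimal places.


The odds are p/(1-p) = 0.5226 / 0.4774 = 1.0947.
logit(p) = ln(1.0947) = 0.0905.

0.0905


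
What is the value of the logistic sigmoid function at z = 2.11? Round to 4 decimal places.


Compute exp(-2.1100) = 0.1212.
Sigmoid = 1 / (1 + 0.1212) = 1 / 1.1212 = 0.8919.

0.8919


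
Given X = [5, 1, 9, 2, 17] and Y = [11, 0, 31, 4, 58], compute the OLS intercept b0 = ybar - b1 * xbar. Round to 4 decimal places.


Compute b1 = 3.6777 from the OLS formula.
With xbar = 6.8000 and ybar = 20.8000, the intercept is:
b0 = 20.8000 - 3.6777 * 6.8000 = -4.2085.

-4.2085


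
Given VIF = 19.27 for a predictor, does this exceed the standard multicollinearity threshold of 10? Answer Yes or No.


Compare VIF = 19.27 to the threshold of 10.
19.27 >= 10, so the answer is Yes.

Yes


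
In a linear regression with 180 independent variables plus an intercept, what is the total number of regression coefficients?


Each predictor gets one coefficient, plus one intercept.
Total parameters = 180 + 1 = 181.

181


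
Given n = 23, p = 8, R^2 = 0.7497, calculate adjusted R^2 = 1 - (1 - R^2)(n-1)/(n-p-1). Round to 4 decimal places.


Adjusted R^2 = 1 - (1 - R^2) * (n-1)/(n-p-1).
(1 - R^2) = 0.2503.
(n-1)/(n-p-1) = 22/14.
(1 - R^2) * (n-1) = 0.2503 * 22 = 5.5066.
Divide by (n-p-1): 5.5066 / 14 = 0.3933.
Adj R^2 = 1 - 0.3933 = 0.6067.

0.6067


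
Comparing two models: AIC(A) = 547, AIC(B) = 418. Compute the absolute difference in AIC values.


Compute |547 - 418| = 129.
Model B has the smaller AIC.

129


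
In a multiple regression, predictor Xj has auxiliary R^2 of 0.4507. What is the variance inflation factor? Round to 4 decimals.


Using VIF = 1/(1 - R^2_j):
1 - 0.4507 = 0.5493.
VIF = 1.8205.

1.8205


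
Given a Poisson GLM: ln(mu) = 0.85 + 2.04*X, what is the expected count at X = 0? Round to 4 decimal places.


Linear predictor: eta = 0.85 + (2.04)(0) = 0.8500.
Expected count: mu = exp(0.8500) = 2.3396.

2.3396


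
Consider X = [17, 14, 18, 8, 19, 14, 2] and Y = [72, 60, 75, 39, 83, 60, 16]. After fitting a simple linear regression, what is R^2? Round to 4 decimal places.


Fit the OLS line: b0 = 8.0496, b1 = 3.7897.
SSres = 13.4848.
SStot = 3242.8571.
R^2 = 1 - 13.4848/3242.8571 = 0.9958.

0.9958


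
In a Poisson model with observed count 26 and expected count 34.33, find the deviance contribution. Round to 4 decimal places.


y/mu = 26/34.33 = 0.757355 (approx.), and ln(26/34.33) = -0.277923.
y * ln(y/mu) = 26 * -0.277923 = -7.225998.
y - mu = -8.33.
D = 2 * (-7.225998 - -8.33) = 2.208004, which rounds to 2.2080.

2.2080


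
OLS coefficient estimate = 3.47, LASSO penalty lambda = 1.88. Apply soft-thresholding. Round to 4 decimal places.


|beta_OLS| = 3.47.
lambda = 1.88.
Since |beta| > lambda, coefficient = sign(beta)*(|beta| - lambda) = 1.5900.
Result = 1.5900.

1.5900


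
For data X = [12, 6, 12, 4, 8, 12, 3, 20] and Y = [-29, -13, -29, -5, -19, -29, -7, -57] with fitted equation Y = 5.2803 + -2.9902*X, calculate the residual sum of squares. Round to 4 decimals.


Predicted values from Y = 5.2803 + -2.9902*X.
Residuals: [1.6021, -0.3391, 1.6021, 1.6805, -0.3587, 1.6021, -3.3097, -2.4763].
SSres = 27.8541.

27.8541


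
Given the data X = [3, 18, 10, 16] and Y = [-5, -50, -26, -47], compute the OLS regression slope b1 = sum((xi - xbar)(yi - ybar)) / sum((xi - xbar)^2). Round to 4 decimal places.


Calculate xbar = 11.7500, ybar = -32.0000.
S_xx = 136.7500, S_xy = -423.0000.
Using b1 = S_xy / S_xx = -423.0000 / 136.7500, we get b1 = -3.0932.

-3.0932


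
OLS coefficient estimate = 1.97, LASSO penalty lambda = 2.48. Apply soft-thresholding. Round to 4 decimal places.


Check: |1.97| = 1.97 vs lambda = 2.48.
Since |beta| <= lambda, the coefficient is set to 0.
Soft-thresholded coefficient = 0.0000.

0.0000


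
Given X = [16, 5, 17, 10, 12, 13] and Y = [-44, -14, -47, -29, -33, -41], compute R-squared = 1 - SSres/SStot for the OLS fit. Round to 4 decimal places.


The fitted line is Y = -1.1388 + -2.7557*X.
SSres = 21.1740, SStot = 741.3333.
R^2 = 1 - SSres/SStot = 0.9714.

0.9714


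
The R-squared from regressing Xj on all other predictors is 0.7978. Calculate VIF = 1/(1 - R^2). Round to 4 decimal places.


VIF = 1 / (1 - 0.7978).
= 1 / 0.2022 = 4.9456.

4.9456


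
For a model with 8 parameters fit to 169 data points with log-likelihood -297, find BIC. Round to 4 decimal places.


Compute k*ln(n) = 8*ln(169) = 8*5.129899 = 41.039192.
Then -2*loglik = 594.
BIC = 41.039192 + 594 = 635.039192, which rounds to 635.0392.

635.0392


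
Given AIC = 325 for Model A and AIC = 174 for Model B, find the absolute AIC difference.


Compute |325 - 174| = 151.
Model B has the smaller AIC.

151


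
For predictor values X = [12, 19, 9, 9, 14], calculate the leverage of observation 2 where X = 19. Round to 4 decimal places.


n = 5, xbar = 12.6000.
SXX = sum((xi - xbar)^2) = 69.2000.
h = 1/5 + (19 - 12.6000)^2 / 69.2000 = 0.7919.

0.7919


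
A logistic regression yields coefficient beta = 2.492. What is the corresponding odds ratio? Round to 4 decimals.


The odds ratio is computed as:
OR = e^(2.492) = 12.0854.

12.0854


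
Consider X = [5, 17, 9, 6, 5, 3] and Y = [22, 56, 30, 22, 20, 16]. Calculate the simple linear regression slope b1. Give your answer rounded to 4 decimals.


Calculate xbar = 7.5000, ybar = 27.6667.
S_xx = 127.5000, S_xy = 367.0000.
Using b1 = S_xy / S_xx = 367.0000 / 127.5000, we get b1 = 2.8784.

2.8784


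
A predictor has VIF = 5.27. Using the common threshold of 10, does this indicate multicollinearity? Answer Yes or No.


The threshold is 10.
VIF = 5.27 is < 10.
Multicollinearity indication: No.

No


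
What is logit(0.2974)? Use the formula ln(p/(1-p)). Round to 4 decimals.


1 - p = 0.7026.
p/(1-p) = 0.4233.
logit = ln(0.4233) = -0.8597.

-0.8597


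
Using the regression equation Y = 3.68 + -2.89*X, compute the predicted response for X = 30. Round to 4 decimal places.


Plug X = 30 into Y = 3.68 + -2.89*X:
Y = 3.68 + -86.7000 = -83.0200.

-83.0200


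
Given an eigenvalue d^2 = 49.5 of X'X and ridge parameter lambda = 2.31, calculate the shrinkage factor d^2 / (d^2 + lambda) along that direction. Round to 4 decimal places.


Compute the denominator: 49.5 + 2.31 = 51.8100.
Shrinkage factor = 49.5 / 51.8100 = 0.9554.

0.9554


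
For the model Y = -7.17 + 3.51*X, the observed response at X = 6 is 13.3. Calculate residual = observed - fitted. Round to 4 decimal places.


Fitted value at X = 6 is yhat = -7.17 + 3.51*6 = 13.8900.
Residual = 13.3 - 13.8900 = -0.5900.

-0.5900


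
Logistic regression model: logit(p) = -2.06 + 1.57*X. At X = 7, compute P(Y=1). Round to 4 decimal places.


Linear predictor: z = -2.06 + 1.57 * 7 = 8.9300.
P = 1/(1 + exp(-8.9300)) = 1/(1 + 0.0001) = 0.9999.

0.9999


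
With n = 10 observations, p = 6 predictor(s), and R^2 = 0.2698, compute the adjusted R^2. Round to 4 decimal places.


Plug in: Adj R^2 = 1 - (1 - 0.2698) * 9/3.
= 1 - 0.7302 * 9/3
= 1 - 6.5718 / 3
= 1 - 2.1906 = -1.1906.

-1.1906


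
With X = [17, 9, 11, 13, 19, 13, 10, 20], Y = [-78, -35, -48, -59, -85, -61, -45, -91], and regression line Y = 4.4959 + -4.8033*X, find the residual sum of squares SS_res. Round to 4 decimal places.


For each point, residual = actual - predicted.
Residuals: [-0.8398, 3.7338, 0.3404, -1.0530, 1.7668, -3.0530, -1.4629, 0.5701].
Sum of squared residuals = 30.7787.

30.7787


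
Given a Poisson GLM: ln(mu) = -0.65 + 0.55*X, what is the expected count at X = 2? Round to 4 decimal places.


Linear predictor: eta = -0.65 + (0.55)(2) = 0.4500.
Expected count: mu = exp(0.4500) = 1.5683.

1.5683


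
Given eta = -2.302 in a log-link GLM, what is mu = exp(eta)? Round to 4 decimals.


mu = exp(eta) = exp(-2.302).
= 0.1001.

0.1001


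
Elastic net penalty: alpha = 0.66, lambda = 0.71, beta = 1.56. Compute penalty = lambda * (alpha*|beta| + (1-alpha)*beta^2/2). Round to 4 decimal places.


L1 component = 0.66 * |1.56| = 1.0296.
L2 component = 0.34 * 1.56^2 / 2 = 0.4137.
Penalty = 0.71 * (1.0296 + 0.4137) = 0.71 * 1.4433 = 1.0248.

1.0248


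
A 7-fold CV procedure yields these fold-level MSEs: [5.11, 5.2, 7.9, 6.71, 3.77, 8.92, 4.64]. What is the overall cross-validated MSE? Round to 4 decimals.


Sum of fold MSEs = 42.2500.
Average = 42.2500 / 7 = 6.0357.

6.0357


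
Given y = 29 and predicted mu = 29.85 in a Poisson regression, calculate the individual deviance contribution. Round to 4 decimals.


Compute y*ln(y/mu) = 29*ln(29/29.85) = 29*-0.028889 = -0.837781.
y - mu = -0.85.
D = 2*(-0.837781 - (-0.85)) = 0.024438, which rounds to 0.0244.

0.0244


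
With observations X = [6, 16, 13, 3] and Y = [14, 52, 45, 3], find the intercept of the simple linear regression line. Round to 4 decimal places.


First find the slope: b1 = 3.9174.
Means: xbar = 9.5000, ybar = 28.5000.
b0 = ybar - b1 * xbar = 28.5000 - 3.9174 * 9.5000 = -8.7156.

-8.7156


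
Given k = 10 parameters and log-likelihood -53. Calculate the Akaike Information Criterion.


AIC = 2*10 - 2*(-53).
= 20 + 106 = 126.

126


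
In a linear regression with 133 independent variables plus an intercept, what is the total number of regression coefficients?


Including the intercept, the model has 133 predictor coefficients + 1 intercept.
Total = 134.

134


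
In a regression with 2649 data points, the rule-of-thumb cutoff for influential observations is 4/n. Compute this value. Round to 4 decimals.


Using the rule of thumb:
Threshold = 4 / 2649 = 0.0015.

0.0015


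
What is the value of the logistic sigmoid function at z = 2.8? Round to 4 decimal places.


Compute exp(-2.8000) = 0.0608.
Sigmoid = 1 / (1 + 0.0608) = 1 / 1.0608 = 0.9427.

0.9427


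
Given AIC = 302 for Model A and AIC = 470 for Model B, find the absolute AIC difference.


|AIC_A - AIC_B| = |302 - 470| = 168.
Model A is preferred (lower AIC).

168


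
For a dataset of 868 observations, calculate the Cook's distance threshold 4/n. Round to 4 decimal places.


Using the rule of thumb:
Threshold = 4 / 868 = 0.0046.

0.0046


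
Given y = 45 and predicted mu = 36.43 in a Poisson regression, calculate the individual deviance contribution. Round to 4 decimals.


y/mu = 45/36.43 = 1.235246 (approx.), and ln(45/36.43) = 0.211270.
y * ln(y/mu) = 45 * 0.211270 = 9.507150.
y - mu = 8.57.
D = 2 * (9.507150 - 8.57) = 1.874300, which rounds to 1.8743.

1.8743


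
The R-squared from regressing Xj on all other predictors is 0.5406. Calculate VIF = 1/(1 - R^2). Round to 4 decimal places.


Denominator: 1 - 0.5406 = 0.4594.
VIF = 1 / 0.4594 = 2.1768.

2.1768


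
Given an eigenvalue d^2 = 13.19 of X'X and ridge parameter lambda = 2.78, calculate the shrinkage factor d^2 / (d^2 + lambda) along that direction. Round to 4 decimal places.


Denominator = d^2 + lambda = 13.19 + 2.78 = 15.9700.
Shrinkage = 13.19 / 15.9700 = 0.8259.

0.8259


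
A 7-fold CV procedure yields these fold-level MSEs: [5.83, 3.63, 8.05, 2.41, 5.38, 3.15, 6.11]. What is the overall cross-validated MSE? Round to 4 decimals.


Add all fold MSEs: 34.5600.
Divide by k = 7: 34.5600/7 = 4.9371.

4.9371


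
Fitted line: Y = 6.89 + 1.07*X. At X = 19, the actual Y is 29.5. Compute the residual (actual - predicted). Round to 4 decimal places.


Predicted = 6.89 + 1.07 * 19 = 27.2200.
Residual = 29.5 - 27.2200 = 2.2800.

2.2800


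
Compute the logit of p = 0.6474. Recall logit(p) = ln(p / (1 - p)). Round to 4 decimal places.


Compute the odds: 0.6474/0.3526 = 1.8361.
Take the natural log: ln(1.8361) = 0.6076.

0.6076


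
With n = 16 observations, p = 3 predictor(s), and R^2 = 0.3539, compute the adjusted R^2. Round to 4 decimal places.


Adjusted R^2 = 1 - (1 - R^2) * (n-1)/(n-p-1).
(1 - R^2) = 0.6461.
(n-1)/(n-p-1) = 15/12.
(1 - R^2) * (n-1) = 0.6461 * 15 = 9.6915.
Divide by (n-p-1): 9.6915 / 12 = 0.8076.
Adj R^2 = 1 - 0.8076 = 0.1924.

0.1924


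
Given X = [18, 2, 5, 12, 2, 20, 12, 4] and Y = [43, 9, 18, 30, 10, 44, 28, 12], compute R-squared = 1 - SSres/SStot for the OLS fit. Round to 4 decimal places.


After computing the OLS fit (b0=5.7227, b1=1.9762):
SSres = 15.7981, SStot = 1413.5000.
R^2 = 1 - 15.7981/1413.5000 = 0.9888.

0.9888


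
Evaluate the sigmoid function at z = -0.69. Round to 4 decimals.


Compute exp(0.6900) = 1.9937.
Sigmoid = 1 / (1 + 1.9937) = 1 / 2.9937 = 0.3340.

0.3340


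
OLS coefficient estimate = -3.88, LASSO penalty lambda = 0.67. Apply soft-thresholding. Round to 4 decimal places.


Absolute value: |-3.88| = 3.88.
Compare to lambda = 0.67.
Since |beta| > lambda, coefficient = sign(beta)*(|beta| - lambda) = -3.2100.

-3.2100


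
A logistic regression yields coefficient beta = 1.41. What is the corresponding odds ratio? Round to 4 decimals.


exp(1.41) = 4.0960.
So the odds ratio is 4.0960.

4.0960


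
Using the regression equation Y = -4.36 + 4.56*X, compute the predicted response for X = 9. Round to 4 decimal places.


Plug X = 9 into Y = -4.36 + 4.56*X:
Y = -4.36 + 41.0400 = 36.6800.

36.6800


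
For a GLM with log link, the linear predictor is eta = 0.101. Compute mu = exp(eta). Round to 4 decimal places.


Apply the inverse link:
mu = e^0.101 = 1.1063.

1.1063


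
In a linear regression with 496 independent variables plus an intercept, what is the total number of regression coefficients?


Including the intercept, the model has 496 predictor coefficients + 1 intercept.
Total = 497.

497


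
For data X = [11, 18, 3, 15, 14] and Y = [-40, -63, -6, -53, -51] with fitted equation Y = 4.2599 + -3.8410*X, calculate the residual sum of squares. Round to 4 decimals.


Compute predicted values, then residuals = yi - yhat_i.
Residuals: [-2.0089, 1.8781, 1.2631, 0.3551, -1.4859].
SSres = sum(residual^2) = 11.4924.

11.4924


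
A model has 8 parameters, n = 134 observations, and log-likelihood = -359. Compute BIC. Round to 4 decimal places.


Compute k*ln(n) = 8*ln(134) = 8*4.897840 = 39.182720.
Then -2*loglik = 718.
BIC = 39.182720 + 718 = 757.182720, which rounds to 757.1827.

757.1827


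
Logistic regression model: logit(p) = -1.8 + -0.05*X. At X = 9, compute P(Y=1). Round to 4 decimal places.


Linear predictor: z = -1.8 + -0.05 * 9 = -2.2500.
P = 1/(1 + exp(2.2500)) = 1/(1 + 9.4877) = 0.0953.

0.0953


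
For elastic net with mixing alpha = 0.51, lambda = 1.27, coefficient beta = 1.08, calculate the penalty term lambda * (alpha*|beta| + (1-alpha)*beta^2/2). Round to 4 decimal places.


alpha * |beta| = 0.51 * 1.08 = 0.5508.
(1-alpha) * beta^2/2 = 0.49 * 1.1664/2 = 0.2858.
Total = 1.27 * (0.5508 + 0.2858) = 1.0624.

1.0624


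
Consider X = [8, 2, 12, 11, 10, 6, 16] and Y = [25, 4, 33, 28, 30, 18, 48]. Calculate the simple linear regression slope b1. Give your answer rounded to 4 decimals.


The sample means are xbar = 9.2857 and ybar = 26.5714.
Compute S_xx = 121.4286 and S_xy = 360.8571.
Slope b1 = S_xy / S_xx = 360.8571 / 121.4286 = 2.9718.

2.9718


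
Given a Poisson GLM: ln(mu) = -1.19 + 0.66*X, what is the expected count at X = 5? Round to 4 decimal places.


eta = -1.19 + 0.66 * 5 = 2.1100.
mu = exp(2.1100) = 8.2482.

8.2482


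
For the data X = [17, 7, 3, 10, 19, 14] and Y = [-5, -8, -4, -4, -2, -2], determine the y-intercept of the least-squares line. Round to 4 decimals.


The slope is b1 = 0.1744.
Sample means are xbar = 11.6667 and ybar = -4.1667.
Intercept: b0 = -4.1667 - (0.1744)(11.6667) = -6.2011.

-6.2011


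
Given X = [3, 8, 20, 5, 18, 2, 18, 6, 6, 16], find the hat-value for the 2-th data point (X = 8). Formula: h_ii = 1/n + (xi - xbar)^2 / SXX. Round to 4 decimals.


Mean of X: xbar = 10.2000.
SXX = 437.6000.
For X = 8: h = 1/10 + (8 - 10.2000)^2/437.6000 = 0.1111.

0.1111


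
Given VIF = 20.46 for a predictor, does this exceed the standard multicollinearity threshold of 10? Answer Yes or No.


The threshold is 10.
VIF = 20.46 is >= 10.
Multicollinearity indication: Yes.

Yes


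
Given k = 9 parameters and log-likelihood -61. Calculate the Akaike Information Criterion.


AIC = 2*9 - 2*(-61).
= 18 + 122 = 140.

140


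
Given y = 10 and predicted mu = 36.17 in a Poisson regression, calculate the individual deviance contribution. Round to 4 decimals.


Compute y*ln(y/mu) = 10*ln(10/36.17) = 10*-1.285645 = -12.856450.
y - mu = -26.17.
D = 2*(-12.856450 - (-26.17)) = 26.627100, which rounds to 26.6271.

26.6271


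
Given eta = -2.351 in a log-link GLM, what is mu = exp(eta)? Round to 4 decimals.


mu = exp(eta) = exp(-2.351).
= 0.0953.

0.0953


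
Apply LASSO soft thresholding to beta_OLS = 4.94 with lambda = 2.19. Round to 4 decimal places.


Check: |4.94| = 4.94 vs lambda = 2.19.
Since |beta| > lambda, coefficient = sign(beta)*(|beta| - lambda) = 2.7500.
Soft-thresholded coefficient = 2.7500.

2.7500


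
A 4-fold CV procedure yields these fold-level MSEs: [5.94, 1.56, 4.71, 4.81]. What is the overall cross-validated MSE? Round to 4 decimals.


Sum of fold MSEs = 17.0200.
Average = 17.0200 / 4 = 4.2550.

4.2550


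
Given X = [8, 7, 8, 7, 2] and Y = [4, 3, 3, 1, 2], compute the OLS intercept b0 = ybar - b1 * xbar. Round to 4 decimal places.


The slope is b1 = 0.1905.
Sample means are xbar = 6.4000 and ybar = 2.6000.
Intercept: b0 = 2.6000 - (0.1905)(6.4000) = 1.3810.

1.3810


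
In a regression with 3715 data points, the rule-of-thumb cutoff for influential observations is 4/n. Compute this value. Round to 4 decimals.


Using the rule of thumb:
Threshold = 4 / 3715 = 0.0011.

0.0011


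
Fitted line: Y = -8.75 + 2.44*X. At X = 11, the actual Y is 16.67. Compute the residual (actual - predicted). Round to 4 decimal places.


Predicted = -8.75 + 2.44 * 11 = 18.0900.
Residual = 16.67 - 18.0900 = -1.4200.

-1.4200


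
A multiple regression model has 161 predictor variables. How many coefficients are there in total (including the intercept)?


Including the intercept, the model has 161 predictor coefficients + 1 intercept.
Total = 162.

162


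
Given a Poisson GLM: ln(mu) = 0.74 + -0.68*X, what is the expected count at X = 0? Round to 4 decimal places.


Compute eta = 0.74 + -0.68 * 0 = 0.7400.
Apply inverse link: mu = e^0.7400 = 2.0959.

2.0959


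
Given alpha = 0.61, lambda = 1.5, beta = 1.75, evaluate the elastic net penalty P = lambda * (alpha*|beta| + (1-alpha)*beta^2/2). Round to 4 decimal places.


alpha * |beta| = 0.61 * 1.75 = 1.0675.
(1-alpha) * beta^2/2 = 0.39 * 3.0625/2 = 0.5972.
Total = 1.5 * (1.0675 + 0.5972) = 2.4970.

2.4970


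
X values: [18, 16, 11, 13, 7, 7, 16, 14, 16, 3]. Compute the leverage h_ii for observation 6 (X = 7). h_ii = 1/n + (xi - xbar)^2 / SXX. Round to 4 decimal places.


n = 10, xbar = 12.1000.
SXX = sum((xi - xbar)^2) = 220.9000.
h = 1/10 + (7 - 12.1000)^2 / 220.9000 = 0.2177.

0.2177


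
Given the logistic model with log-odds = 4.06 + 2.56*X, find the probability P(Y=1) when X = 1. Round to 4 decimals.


Linear predictor: z = 4.06 + 2.56 * 1 = 6.6200.
P = 1/(1 + exp(-6.6200)) = 1/(1 + 0.0013) = 0.9987.

0.9987


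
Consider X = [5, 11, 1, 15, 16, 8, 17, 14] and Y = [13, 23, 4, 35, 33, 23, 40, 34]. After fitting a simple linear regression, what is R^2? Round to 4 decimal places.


After computing the OLS fit (b0=2.7504, b1=2.1034):
SSres = 38.4061, SStot = 1059.8750.
R^2 = 1 - 38.4061/1059.8750 = 0.9638.

0.9638


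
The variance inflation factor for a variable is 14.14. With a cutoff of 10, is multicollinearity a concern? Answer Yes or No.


Compare VIF = 14.14 to the threshold of 10.
14.14 >= 10, so the answer is Yes.

Yes


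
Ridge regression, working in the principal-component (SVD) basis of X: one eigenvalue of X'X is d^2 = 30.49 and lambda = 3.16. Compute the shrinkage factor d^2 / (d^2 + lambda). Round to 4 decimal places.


Compute the denominator: 30.49 + 3.16 = 33.6500.
Shrinkage factor = 30.49 / 33.6500 = 0.9061.

0.9061


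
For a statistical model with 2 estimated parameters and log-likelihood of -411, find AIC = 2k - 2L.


AIC = 2*2 - 2*(-411).
= 4 + 822 = 826.

826


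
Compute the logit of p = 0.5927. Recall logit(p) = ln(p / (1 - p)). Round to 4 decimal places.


Compute the odds: 0.5927/0.4073 = 1.4552.
Take the natural log: ln(1.4552) = 0.3751.

0.3751


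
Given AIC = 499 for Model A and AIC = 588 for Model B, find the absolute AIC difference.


Compute |499 - 588| = 89.
Model A has the smaller AIC.

89


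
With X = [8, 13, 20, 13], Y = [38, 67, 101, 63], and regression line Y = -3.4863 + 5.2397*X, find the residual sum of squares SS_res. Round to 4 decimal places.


Compute predicted values, then residuals = yi - yhat_i.
Residuals: [-0.4313, 2.3702, -0.3077, -1.6298].
SSres = sum(residual^2) = 8.5548.

8.5548


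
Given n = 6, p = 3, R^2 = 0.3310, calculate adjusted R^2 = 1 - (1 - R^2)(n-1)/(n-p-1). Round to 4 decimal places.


Plug in: Adj R^2 = 1 - (1 - 0.3310) * 5/2.
= 1 - 0.6690 * 5/2
= 1 - 3.3450 / 2
= 1 - 1.6725 = -0.6725.

-0.6725


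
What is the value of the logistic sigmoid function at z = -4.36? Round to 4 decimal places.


exp(4.3600) = 78.2571.
1 + exp(-z) = 79.2571.
sigmoid = 1/79.2571 = 0.0126.

0.0126


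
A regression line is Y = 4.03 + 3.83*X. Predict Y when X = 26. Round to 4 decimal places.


Predicted value:
Y = 4.03 + (3.83)(26) = 4.03 + 99.5800 = 103.6100.

103.6100


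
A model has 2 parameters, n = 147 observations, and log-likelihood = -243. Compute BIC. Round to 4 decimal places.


ln(147) = 4.990433.
k * ln(n) = 2 * 4.990433 = 9.980866.
-2L = 486.
BIC = 9.980866 + 486 = 495.980866, which rounds to 495.9809.

495.9809


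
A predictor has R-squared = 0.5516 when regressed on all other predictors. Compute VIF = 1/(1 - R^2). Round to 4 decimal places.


VIF = 1 / (1 - 0.5516).
= 1 / 0.4484 = 2.2302.

2.2302


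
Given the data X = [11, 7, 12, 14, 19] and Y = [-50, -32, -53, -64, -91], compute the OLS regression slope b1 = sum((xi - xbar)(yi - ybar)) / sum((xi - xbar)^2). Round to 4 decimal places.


The sample means are xbar = 12.6000 and ybar = -58.0000.
Compute S_xx = 77.2000 and S_xy = -381.0000.
Slope b1 = S_xy / S_xx = -381.0000 / 77.2000 = -4.9352.

-4.9352


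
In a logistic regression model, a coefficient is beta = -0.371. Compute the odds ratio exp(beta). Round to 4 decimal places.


exp(-0.371) = 0.6900.
So the odds ratio is 0.6900.

0.6900


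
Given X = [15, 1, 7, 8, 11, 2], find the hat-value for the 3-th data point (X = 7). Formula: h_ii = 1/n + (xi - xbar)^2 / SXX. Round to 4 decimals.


n = 6, xbar = 7.3333.
SXX = sum((xi - xbar)^2) = 141.3333.
h = 1/6 + (7 - 7.3333)^2 / 141.3333 = 0.1675.

0.1675


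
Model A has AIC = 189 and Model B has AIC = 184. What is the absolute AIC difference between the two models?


|AIC_A - AIC_B| = |189 - 184| = 5.
Model B is preferred (lower AIC).

5


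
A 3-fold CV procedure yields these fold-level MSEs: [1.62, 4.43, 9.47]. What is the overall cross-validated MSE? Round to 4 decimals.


Add all fold MSEs: 15.5200.
Divide by k = 3: 15.5200/3 = 5.1733.

5.1733


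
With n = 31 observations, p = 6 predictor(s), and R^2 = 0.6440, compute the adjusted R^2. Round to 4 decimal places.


Plug in: Adj R^2 = 1 - (1 - 0.6440) * 30/24.
= 1 - 0.3560 * 30/24
= 1 - 10.6800 / 24
= 1 - 0.4450 = 0.5550.

0.5550


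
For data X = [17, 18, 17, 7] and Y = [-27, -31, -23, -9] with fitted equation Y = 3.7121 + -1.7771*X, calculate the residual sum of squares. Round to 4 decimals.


Compute predicted values, then residuals = yi - yhat_i.
Residuals: [-0.5014, -2.7243, 3.4986, -0.2724].
SSres = sum(residual^2) = 19.9876.

19.9876


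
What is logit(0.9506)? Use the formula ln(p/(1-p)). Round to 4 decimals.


Compute the odds: 0.9506/0.0494 = 19.2429.
Take the natural log: ln(19.2429) = 2.9571.

2.9571


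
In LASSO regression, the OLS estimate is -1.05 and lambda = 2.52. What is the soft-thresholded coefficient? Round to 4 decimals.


Check: |-1.05| = 1.05 vs lambda = 2.52.
Since |beta| <= lambda, the coefficient is set to 0.
Soft-thresholded coefficient = 0.0000.

0.0000


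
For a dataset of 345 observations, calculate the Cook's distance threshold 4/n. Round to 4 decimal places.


Cook's distance cutoff = 4/n = 4/345.
= 0.0116.

0.0116


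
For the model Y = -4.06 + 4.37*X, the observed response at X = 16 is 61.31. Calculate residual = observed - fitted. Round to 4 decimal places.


Fitted value at X = 16 is yhat = -4.06 + 4.37*16 = 65.8600.
Residual = 61.31 - 65.8600 = -4.5500.

-4.5500


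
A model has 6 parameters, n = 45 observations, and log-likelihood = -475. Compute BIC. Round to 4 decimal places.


Compute k*ln(n) = 6*ln(45) = 6*3.806662 = 22.839972.
Then -2*loglik = 950.
BIC = 22.839972 + 950 = 972.839972, which rounds to 972.8400.

972.8400


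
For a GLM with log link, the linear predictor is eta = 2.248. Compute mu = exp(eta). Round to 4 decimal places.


mu = exp(eta) = exp(2.248).
= 9.4688.

9.4688


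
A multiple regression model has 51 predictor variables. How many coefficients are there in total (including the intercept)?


Each predictor gets one coefficient, plus one intercept.
Total parameters = 51 + 1 = 52.

52


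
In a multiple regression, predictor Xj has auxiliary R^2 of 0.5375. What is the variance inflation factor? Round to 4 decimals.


Denominator: 1 - 0.5375 = 0.4625.
VIF = 1 / 0.4625 = 2.1622.

2.1622


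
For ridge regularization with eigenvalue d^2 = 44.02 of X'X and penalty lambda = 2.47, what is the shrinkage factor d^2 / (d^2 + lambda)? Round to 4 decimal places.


Compute the denominator: 44.02 + 2.47 = 46.4900.
Shrinkage factor = 44.02 / 46.4900 = 0.9469.

0.9469


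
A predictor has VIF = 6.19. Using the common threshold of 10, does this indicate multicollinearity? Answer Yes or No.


The threshold is 10.
VIF = 6.19 is < 10.
Multicollinearity indication: No.

No


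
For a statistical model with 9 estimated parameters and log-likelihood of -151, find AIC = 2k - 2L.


Compute:
2k = 2*9 = 18.
-2*loglik = -2*(-151) = 302.
AIC = 18 + 302 = 320.

320


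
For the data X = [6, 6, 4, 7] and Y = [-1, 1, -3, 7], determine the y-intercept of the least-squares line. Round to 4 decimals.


First find the slope: b1 = 2.9474.
Means: xbar = 5.7500, ybar = 1.0000.
b0 = ybar - b1 * xbar = 1.0000 - 2.9474 * 5.7500 = -15.9474.

-15.9474


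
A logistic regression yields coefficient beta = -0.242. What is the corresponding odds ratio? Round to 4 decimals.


The odds ratio is computed as:
OR = e^(-0.242) = 0.7851.

0.7851


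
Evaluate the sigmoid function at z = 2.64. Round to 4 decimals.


exp(-2.6400) = 0.0714.
1 + exp(-z) = 1.0714.
sigmoid = 1/1.0714 = 0.9334.

0.9334


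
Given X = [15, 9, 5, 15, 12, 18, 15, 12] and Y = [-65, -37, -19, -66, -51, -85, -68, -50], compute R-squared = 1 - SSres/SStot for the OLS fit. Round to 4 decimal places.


The fitted line is Y = 7.7858 + -4.9830*X.
SSres = 23.9661, SStot = 2950.8750.
R^2 = 1 - SSres/SStot = 0.9919.

0.9919


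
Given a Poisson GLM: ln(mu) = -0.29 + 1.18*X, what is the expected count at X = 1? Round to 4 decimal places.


Linear predictor: eta = -0.29 + (1.18)(1) = 0.8900.
Expected count: mu = exp(0.8900) = 2.4351.

2.4351


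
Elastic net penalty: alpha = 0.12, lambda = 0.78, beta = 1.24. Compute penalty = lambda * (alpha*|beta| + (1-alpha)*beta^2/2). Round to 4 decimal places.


alpha * |beta| = 0.12 * 1.24 = 0.1488.
(1-alpha) * beta^2/2 = 0.88 * 1.5376/2 = 0.6765.
Total = 0.78 * (0.1488 + 0.6765) = 0.6438.

0.6438


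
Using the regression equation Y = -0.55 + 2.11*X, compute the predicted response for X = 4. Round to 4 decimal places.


Substitute X = 4 into the equation:
Y = -0.55 + 2.11 * 4 = -0.55 + 8.4400 = 7.8900.

7.8900


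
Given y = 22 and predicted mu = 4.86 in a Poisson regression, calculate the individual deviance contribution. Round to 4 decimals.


y/mu = 22/4.86 = 4.526749 (approx.), and ln(22/4.86) = 1.510004.
y * ln(y/mu) = 22 * 1.510004 = 33.220088.
y - mu = 17.14.
D = 2 * (33.220088 - 17.14) = 32.160176, which rounds to 32.1602.

32.1602


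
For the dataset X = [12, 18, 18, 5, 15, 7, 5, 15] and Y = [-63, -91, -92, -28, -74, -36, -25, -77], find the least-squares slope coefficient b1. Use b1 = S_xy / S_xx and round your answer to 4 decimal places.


First compute the means: xbar = 11.8750, ybar = -60.7500.
Then S_xx = sum((xi - xbar)^2) = 212.8750.
S_xy = sum((xi - xbar)(yi - ybar)) = -1060.7500.
b1 = S_xy / S_xx = -1060.7500 / 212.8750 = -4.9830.

-4.9830


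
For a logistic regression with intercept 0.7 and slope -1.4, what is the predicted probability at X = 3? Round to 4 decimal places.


Compute z = 0.7 + (-1.4)(3) = -3.5000.
exp(-z) = 33.1155.
P = 1/(1 + 33.1155) = 0.0293.

0.0293


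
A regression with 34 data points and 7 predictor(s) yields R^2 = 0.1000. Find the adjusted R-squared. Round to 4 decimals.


Using the formula:
(1 - 0.1000) = 0.9000.
Multiply by 33/26: 0.9000 * 33 = 29.7000, then 29.7000 / 26 = 1.1423.
Adj R^2 = 1 - 1.1423 = -0.1423.

-0.1423


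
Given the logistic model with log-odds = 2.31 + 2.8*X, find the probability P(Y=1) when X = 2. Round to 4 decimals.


Compute z = 2.31 + (2.8)(2) = 7.9100.
exp(-z) = 0.0004.
P = 1/(1 + 0.0004) = 0.9996.

0.9996


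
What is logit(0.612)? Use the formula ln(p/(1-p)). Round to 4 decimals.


The odds are p/(1-p) = 0.612 / 0.388 = 1.5773.
logit(p) = ln(1.5773) = 0.4557.

0.4557


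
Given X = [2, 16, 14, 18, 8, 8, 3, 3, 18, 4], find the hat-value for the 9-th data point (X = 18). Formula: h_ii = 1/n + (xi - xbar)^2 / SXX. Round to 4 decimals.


n = 10, xbar = 9.4000.
SXX = sum((xi - xbar)^2) = 382.4000.
h = 1/10 + (18 - 9.4000)^2 / 382.4000 = 0.2934.

0.2934


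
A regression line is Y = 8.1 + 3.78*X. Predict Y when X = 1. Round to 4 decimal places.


Predicted value:
Y = 8.1 + (3.78)(1) = 8.1 + 3.7800 = 11.8800.

11.8800
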